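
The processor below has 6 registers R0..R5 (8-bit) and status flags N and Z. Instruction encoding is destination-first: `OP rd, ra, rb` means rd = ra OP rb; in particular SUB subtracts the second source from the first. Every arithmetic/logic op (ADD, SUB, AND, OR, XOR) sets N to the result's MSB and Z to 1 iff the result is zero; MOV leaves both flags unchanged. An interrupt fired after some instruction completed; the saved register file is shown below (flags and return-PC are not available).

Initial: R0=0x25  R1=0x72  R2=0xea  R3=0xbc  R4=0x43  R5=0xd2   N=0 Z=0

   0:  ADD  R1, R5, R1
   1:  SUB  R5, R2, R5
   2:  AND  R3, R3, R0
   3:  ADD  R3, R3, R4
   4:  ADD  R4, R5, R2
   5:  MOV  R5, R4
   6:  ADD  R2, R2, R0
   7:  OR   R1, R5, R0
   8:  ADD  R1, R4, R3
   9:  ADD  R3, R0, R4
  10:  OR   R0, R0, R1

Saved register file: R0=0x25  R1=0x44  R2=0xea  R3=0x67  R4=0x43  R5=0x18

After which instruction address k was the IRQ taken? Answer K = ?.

after  0: R0=0x25 R1=0x44 R2=0xea R3=0xbc R4=0x43 R5=0xd2  N=0 Z=0
after  1: R0=0x25 R1=0x44 R2=0xea R3=0xbc R4=0x43 R5=0x18  N=0 Z=0
after  2: R0=0x25 R1=0x44 R2=0xea R3=0x24 R4=0x43 R5=0x18  N=0 Z=0
after  3: R0=0x25 R1=0x44 R2=0xea R3=0x67 R4=0x43 R5=0x18  N=0 Z=0
-- IRQ taken; context saved, return-PC = 4 --

K = 3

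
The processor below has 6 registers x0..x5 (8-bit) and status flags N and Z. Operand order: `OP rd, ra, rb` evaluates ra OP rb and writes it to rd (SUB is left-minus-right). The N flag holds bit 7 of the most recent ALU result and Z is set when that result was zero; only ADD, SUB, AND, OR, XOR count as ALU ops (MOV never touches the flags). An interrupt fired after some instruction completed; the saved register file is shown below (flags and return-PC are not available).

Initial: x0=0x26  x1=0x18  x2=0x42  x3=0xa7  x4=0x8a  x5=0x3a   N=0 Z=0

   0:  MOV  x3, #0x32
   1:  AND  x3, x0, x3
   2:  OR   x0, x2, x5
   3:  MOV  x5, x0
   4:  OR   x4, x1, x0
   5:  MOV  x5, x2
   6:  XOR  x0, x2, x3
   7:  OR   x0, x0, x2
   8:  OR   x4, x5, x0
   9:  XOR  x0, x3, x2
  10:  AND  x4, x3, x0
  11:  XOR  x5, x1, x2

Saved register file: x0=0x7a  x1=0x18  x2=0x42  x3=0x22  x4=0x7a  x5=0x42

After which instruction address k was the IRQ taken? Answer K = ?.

K = 5

after  0: x0=0x26 x1=0x18 x2=0x42 x3=0x32 x4=0x8a x5=0x3a  N=0 Z=0
after  1: x0=0x26 x1=0x18 x2=0x42 x3=0x22 x4=0x8a x5=0x3a  N=0 Z=0
after  2: x0=0x7a x1=0x18 x2=0x42 x3=0x22 x4=0x8a x5=0x3a  N=0 Z=0
after  3: x0=0x7a x1=0x18 x2=0x42 x3=0x22 x4=0x8a x5=0x7a  N=0 Z=0
after  4: x0=0x7a x1=0x18 x2=0x42 x3=0x22 x4=0x7a x5=0x7a  N=0 Z=0
after  5: x0=0x7a x1=0x18 x2=0x42 x3=0x22 x4=0x7a x5=0x42  N=0 Z=0
-- IRQ taken; context saved, return-PC = 6 --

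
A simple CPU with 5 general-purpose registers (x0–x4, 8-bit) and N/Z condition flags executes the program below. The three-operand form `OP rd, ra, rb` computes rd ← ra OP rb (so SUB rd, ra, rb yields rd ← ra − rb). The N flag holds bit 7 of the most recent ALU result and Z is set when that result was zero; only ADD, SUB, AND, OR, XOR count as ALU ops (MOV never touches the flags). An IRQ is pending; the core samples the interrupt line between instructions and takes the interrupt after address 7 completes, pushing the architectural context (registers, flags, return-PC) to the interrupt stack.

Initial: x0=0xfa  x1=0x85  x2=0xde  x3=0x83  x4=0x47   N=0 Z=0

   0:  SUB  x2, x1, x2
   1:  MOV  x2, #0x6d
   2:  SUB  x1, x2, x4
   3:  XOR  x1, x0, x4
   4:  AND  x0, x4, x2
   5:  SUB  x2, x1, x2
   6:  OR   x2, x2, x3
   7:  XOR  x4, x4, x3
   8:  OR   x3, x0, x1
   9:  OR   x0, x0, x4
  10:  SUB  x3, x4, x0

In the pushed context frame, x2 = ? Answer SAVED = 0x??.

SAVED = 0xd3

after  0: x0=0xfa x1=0x85 x2=0xa7 x3=0x83 x4=0x47  N=1 Z=0
after  1: x0=0xfa x1=0x85 x2=0x6d x3=0x83 x4=0x47  N=1 Z=0
after  2: x0=0xfa x1=0x26 x2=0x6d x3=0x83 x4=0x47  N=0 Z=0
after  3: x0=0xfa x1=0xbd x2=0x6d x3=0x83 x4=0x47  N=1 Z=0
after  4: x0=0x45 x1=0xbd x2=0x6d x3=0x83 x4=0x47  N=0 Z=0
after  5: x0=0x45 x1=0xbd x2=0x50 x3=0x83 x4=0x47  N=0 Z=0
after  6: x0=0x45 x1=0xbd x2=0xd3 x3=0x83 x4=0x47  N=1 Z=0
after  7: x0=0x45 x1=0xbd x2=0xd3 x3=0x83 x4=0xc4  N=1 Z=0
-- IRQ taken; context saved, return-PC = 8 --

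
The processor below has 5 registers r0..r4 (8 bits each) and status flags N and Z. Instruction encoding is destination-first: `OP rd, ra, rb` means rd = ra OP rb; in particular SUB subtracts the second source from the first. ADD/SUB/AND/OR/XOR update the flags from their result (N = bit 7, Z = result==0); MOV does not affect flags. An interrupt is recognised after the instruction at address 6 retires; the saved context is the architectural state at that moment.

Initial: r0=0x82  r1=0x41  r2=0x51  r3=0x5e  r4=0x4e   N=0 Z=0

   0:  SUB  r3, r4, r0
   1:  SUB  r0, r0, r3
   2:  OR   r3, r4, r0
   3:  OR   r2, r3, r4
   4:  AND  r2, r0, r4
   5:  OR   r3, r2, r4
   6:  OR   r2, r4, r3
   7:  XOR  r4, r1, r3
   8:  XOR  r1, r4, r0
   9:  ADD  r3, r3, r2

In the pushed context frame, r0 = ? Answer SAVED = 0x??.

SAVED = 0xb6

after  0: r0=0x82 r1=0x41 r2=0x51 r3=0xcc r4=0x4e  N=1 Z=0
after  1: r0=0xb6 r1=0x41 r2=0x51 r3=0xcc r4=0x4e  N=1 Z=0
after  2: r0=0xb6 r1=0x41 r2=0x51 r3=0xfe r4=0x4e  N=1 Z=0
after  3: r0=0xb6 r1=0x41 r2=0xfe r3=0xfe r4=0x4e  N=1 Z=0
after  4: r0=0xb6 r1=0x41 r2=0x06 r3=0xfe r4=0x4e  N=0 Z=0
after  5: r0=0xb6 r1=0x41 r2=0x06 r3=0x4e r4=0x4e  N=0 Z=0
after  6: r0=0xb6 r1=0x41 r2=0x4e r3=0x4e r4=0x4e  N=0 Z=0
-- IRQ taken; context saved, return-PC = 7 --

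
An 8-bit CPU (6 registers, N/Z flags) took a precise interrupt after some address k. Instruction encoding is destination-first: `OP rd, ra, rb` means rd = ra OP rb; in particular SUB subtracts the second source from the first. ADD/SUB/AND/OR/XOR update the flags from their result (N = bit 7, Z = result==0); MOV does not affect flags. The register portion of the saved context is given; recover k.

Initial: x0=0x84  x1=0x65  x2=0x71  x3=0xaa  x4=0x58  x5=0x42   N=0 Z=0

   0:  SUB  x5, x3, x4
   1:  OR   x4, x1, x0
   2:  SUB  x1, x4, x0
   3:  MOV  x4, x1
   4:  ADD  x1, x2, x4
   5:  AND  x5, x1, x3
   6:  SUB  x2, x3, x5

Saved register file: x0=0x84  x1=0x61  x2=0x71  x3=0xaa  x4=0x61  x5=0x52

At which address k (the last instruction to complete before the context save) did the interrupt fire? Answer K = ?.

after  0: x0=0x84 x1=0x65 x2=0x71 x3=0xaa x4=0x58 x5=0x52  N=0 Z=0
after  1: x0=0x84 x1=0x65 x2=0x71 x3=0xaa x4=0xe5 x5=0x52  N=1 Z=0
after  2: x0=0x84 x1=0x61 x2=0x71 x3=0xaa x4=0xe5 x5=0x52  N=0 Z=0
after  3: x0=0x84 x1=0x61 x2=0x71 x3=0xaa x4=0x61 x5=0x52  N=0 Z=0
-- IRQ taken; context saved, return-PC = 4 --

K = 3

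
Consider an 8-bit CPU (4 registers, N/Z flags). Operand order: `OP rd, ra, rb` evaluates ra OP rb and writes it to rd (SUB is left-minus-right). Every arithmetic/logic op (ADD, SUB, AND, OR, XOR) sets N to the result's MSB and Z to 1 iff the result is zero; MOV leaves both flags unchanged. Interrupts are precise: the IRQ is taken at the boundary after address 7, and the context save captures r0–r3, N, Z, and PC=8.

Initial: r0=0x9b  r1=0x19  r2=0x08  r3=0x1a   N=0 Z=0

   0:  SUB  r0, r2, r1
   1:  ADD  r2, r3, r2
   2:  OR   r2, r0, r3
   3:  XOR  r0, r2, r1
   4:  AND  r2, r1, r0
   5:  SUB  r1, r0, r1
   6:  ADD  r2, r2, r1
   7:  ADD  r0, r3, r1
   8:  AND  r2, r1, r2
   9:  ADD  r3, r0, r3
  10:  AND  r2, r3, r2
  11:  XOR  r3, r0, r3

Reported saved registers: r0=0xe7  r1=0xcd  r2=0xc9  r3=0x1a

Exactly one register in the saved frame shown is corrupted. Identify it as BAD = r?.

after  0: r0=0xef r1=0x19 r2=0x08 r3=0x1a  N=1 Z=0
after  1: r0=0xef r1=0x19 r2=0x22 r3=0x1a  N=0 Z=0
after  2: r0=0xef r1=0x19 r2=0xff r3=0x1a  N=1 Z=0
after  3: r0=0xe6 r1=0x19 r2=0xff r3=0x1a  N=1 Z=0
after  4: r0=0xe6 r1=0x19 r2=0x00 r3=0x1a  N=0 Z=1
after  5: r0=0xe6 r1=0xcd r2=0x00 r3=0x1a  N=1 Z=0
after  6: r0=0xe6 r1=0xcd r2=0xcd r3=0x1a  N=1 Z=0
after  7: r0=0xe7 r1=0xcd r2=0xcd r3=0x1a  N=1 Z=0
-- IRQ taken; context saved, return-PC = 8 --
mismatch: r2: reported 0xc9 vs actual 0xcd

BAD = r2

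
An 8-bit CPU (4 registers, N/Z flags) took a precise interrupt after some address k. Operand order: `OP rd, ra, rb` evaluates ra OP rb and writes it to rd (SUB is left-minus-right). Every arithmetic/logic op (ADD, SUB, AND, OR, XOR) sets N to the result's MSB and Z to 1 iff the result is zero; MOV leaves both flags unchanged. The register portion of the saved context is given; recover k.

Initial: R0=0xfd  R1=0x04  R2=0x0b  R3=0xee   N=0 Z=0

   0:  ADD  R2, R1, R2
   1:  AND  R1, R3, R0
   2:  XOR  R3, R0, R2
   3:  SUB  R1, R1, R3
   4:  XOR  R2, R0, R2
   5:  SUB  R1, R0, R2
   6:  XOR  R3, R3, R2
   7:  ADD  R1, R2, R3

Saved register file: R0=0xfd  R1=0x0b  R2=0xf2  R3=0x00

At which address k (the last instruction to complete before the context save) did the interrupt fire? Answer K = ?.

K = 6

after  0: R0=0xfd R1=0x04 R2=0x0f R3=0xee  N=0 Z=0
after  1: R0=0xfd R1=0xec R2=0x0f R3=0xee  N=1 Z=0
after  2: R0=0xfd R1=0xec R2=0x0f R3=0xf2  N=1 Z=0
after  3: R0=0xfd R1=0xfa R2=0x0f R3=0xf2  N=1 Z=0
after  4: R0=0xfd R1=0xfa R2=0xf2 R3=0xf2  N=1 Z=0
after  5: R0=0xfd R1=0x0b R2=0xf2 R3=0xf2  N=0 Z=0
after  6: R0=0xfd R1=0x0b R2=0xf2 R3=0x00  N=0 Z=1
-- IRQ taken; context saved, return-PC = 7 --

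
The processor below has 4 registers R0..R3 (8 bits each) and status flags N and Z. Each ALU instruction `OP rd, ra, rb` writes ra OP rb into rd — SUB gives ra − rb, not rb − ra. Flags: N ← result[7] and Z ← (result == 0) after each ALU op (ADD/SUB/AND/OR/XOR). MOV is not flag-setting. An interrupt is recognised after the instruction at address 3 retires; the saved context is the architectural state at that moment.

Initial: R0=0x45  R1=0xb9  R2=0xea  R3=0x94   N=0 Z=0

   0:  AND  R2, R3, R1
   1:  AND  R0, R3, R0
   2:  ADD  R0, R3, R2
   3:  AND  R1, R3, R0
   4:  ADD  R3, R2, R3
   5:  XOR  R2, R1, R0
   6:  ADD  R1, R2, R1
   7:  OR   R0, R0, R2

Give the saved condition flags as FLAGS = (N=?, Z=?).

FLAGS = (N=0, Z=0)

after  0: R0=0x45 R1=0xb9 R2=0x90 R3=0x94  N=1 Z=0
after  1: R0=0x04 R1=0xb9 R2=0x90 R3=0x94  N=0 Z=0
after  2: R0=0x24 R1=0xb9 R2=0x90 R3=0x94  N=0 Z=0
after  3: R0=0x24 R1=0x04 R2=0x90 R3=0x94  N=0 Z=0
-- IRQ taken; context saved, return-PC = 4 --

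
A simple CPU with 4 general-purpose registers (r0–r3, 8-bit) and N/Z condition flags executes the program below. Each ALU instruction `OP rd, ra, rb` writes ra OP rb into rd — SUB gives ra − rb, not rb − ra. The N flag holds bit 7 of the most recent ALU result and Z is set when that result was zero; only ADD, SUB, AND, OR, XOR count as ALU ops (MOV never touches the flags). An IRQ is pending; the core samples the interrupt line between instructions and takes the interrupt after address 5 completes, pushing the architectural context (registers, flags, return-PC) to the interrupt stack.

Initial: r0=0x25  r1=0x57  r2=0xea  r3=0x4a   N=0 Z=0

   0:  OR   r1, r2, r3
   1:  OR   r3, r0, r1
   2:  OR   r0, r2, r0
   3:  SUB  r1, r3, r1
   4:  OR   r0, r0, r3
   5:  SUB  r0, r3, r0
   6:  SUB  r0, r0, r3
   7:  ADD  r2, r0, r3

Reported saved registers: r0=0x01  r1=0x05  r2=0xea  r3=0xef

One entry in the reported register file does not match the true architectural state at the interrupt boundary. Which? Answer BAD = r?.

BAD = r0

after  0: r0=0x25 r1=0xea r2=0xea r3=0x4a  N=1 Z=0
after  1: r0=0x25 r1=0xea r2=0xea r3=0xef  N=1 Z=0
after  2: r0=0xef r1=0xea r2=0xea r3=0xef  N=1 Z=0
after  3: r0=0xef r1=0x05 r2=0xea r3=0xef  N=0 Z=0
after  4: r0=0xef r1=0x05 r2=0xea r3=0xef  N=1 Z=0
after  5: r0=0x00 r1=0x05 r2=0xea r3=0xef  N=0 Z=1
-- IRQ taken; context saved, return-PC = 6 --
mismatch: r0: reported 0x01 vs actual 0x00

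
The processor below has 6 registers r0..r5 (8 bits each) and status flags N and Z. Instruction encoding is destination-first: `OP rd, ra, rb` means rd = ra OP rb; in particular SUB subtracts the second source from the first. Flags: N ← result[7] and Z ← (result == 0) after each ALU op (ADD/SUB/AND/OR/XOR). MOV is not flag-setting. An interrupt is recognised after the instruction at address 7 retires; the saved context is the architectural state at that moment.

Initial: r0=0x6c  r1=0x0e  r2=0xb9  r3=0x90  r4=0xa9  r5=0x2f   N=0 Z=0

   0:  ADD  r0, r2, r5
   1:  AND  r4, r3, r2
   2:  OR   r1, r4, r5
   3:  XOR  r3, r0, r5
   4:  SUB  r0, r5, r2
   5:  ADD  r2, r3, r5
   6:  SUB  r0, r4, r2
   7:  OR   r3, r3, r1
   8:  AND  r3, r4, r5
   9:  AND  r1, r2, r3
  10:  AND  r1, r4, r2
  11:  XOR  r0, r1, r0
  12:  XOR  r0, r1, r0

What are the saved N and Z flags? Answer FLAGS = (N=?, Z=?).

FLAGS = (N=1, Z=0)

after  0: r0=0xe8 r1=0x0e r2=0xb9 r3=0x90 r4=0xa9 r5=0x2f  N=1 Z=0
after  1: r0=0xe8 r1=0x0e r2=0xb9 r3=0x90 r4=0x90 r5=0x2f  N=1 Z=0
after  2: r0=0xe8 r1=0xbf r2=0xb9 r3=0x90 r4=0x90 r5=0x2f  N=1 Z=0
after  3: r0=0xe8 r1=0xbf r2=0xb9 r3=0xc7 r4=0x90 r5=0x2f  N=1 Z=0
after  4: r0=0x76 r1=0xbf r2=0xb9 r3=0xc7 r4=0x90 r5=0x2f  N=0 Z=0
after  5: r0=0x76 r1=0xbf r2=0xf6 r3=0xc7 r4=0x90 r5=0x2f  N=1 Z=0
after  6: r0=0x9a r1=0xbf r2=0xf6 r3=0xc7 r4=0x90 r5=0x2f  N=1 Z=0
after  7: r0=0x9a r1=0xbf r2=0xf6 r3=0xff r4=0x90 r5=0x2f  N=1 Z=0
-- IRQ taken; context saved, return-PC = 8 --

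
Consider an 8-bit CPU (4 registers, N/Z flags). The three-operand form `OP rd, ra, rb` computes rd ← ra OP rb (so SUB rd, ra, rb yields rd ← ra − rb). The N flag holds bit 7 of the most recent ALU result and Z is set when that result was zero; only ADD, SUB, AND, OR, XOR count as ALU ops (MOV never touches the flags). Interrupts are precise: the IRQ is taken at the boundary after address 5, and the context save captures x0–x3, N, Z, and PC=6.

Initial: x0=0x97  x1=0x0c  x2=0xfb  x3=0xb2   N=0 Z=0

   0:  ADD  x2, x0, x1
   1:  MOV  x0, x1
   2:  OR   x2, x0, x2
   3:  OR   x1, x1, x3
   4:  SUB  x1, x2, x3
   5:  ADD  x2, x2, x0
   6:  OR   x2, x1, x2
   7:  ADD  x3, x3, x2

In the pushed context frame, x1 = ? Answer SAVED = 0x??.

SAVED = 0xfd

after  0: x0=0x97 x1=0x0c x2=0xa3 x3=0xb2  N=1 Z=0
after  1: x0=0x0c x1=0x0c x2=0xa3 x3=0xb2  N=1 Z=0
after  2: x0=0x0c x1=0x0c x2=0xaf x3=0xb2  N=1 Z=0
after  3: x0=0x0c x1=0xbe x2=0xaf x3=0xb2  N=1 Z=0
after  4: x0=0x0c x1=0xfd x2=0xaf x3=0xb2  N=1 Z=0
after  5: x0=0x0c x1=0xfd x2=0xbb x3=0xb2  N=1 Z=0
-- IRQ taken; context saved, return-PC = 6 --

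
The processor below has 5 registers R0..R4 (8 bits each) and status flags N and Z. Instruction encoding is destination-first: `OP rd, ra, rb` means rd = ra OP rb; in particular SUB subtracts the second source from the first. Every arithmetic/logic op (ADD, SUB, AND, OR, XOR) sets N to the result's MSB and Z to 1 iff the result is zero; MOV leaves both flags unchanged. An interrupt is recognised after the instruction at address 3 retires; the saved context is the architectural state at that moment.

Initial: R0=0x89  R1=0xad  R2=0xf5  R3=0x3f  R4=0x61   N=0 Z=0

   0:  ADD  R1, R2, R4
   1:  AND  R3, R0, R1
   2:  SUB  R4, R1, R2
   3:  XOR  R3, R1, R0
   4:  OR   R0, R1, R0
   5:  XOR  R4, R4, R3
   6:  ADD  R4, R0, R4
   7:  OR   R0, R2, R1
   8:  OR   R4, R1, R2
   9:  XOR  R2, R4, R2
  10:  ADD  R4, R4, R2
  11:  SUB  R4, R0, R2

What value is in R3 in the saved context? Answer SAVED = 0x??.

SAVED = 0xdf

after  0: R0=0x89 R1=0x56 R2=0xf5 R3=0x3f R4=0x61  N=0 Z=0
after  1: R0=0x89 R1=0x56 R2=0xf5 R3=0x00 R4=0x61  N=0 Z=1
after  2: R0=0x89 R1=0x56 R2=0xf5 R3=0x00 R4=0x61  N=0 Z=0
after  3: R0=0x89 R1=0x56 R2=0xf5 R3=0xdf R4=0x61  N=1 Z=0
-- IRQ taken; context saved, return-PC = 4 --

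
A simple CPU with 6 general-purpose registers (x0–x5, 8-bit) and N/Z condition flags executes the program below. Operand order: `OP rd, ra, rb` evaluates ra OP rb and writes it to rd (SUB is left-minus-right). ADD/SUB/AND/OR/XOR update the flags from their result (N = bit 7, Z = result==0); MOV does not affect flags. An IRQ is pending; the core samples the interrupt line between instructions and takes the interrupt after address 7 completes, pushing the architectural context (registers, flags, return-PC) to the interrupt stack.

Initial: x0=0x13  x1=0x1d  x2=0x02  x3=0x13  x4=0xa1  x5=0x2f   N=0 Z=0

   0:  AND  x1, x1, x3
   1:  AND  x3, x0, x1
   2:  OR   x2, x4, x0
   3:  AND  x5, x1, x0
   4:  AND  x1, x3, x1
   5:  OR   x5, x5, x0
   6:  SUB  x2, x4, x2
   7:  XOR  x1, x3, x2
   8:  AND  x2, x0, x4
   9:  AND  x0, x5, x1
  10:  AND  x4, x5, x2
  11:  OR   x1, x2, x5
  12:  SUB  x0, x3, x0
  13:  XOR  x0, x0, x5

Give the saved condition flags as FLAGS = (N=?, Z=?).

FLAGS = (N=1, Z=0)

after  0: x0=0x13 x1=0x11 x2=0x02 x3=0x13 x4=0xa1 x5=0x2f  N=0 Z=0
after  1: x0=0x13 x1=0x11 x2=0x02 x3=0x11 x4=0xa1 x5=0x2f  N=0 Z=0
after  2: x0=0x13 x1=0x11 x2=0xb3 x3=0x11 x4=0xa1 x5=0x2f  N=1 Z=0
after  3: x0=0x13 x1=0x11 x2=0xb3 x3=0x11 x4=0xa1 x5=0x11  N=0 Z=0
after  4: x0=0x13 x1=0x11 x2=0xb3 x3=0x11 x4=0xa1 x5=0x11  N=0 Z=0
after  5: x0=0x13 x1=0x11 x2=0xb3 x3=0x11 x4=0xa1 x5=0x13  N=0 Z=0
after  6: x0=0x13 x1=0x11 x2=0xee x3=0x11 x4=0xa1 x5=0x13  N=1 Z=0
after  7: x0=0x13 x1=0xff x2=0xee x3=0x11 x4=0xa1 x5=0x13  N=1 Z=0
-- IRQ taken; context saved, return-PC = 8 --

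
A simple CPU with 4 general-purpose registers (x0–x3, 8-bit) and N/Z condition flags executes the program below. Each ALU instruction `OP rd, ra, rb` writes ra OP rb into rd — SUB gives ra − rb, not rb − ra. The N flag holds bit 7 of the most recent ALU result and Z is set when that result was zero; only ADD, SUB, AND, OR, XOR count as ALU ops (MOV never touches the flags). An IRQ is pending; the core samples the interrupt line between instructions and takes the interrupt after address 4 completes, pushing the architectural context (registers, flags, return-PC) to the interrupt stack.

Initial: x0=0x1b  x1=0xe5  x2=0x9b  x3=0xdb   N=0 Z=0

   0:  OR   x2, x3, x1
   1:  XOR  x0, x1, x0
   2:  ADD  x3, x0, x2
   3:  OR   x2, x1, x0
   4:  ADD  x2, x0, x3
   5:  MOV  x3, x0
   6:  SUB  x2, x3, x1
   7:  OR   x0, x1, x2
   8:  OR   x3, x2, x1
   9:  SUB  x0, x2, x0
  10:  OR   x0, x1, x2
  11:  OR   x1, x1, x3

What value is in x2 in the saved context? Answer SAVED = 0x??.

after  0: x0=0x1b x1=0xe5 x2=0xff x3=0xdb  N=1 Z=0
after  1: x0=0xfe x1=0xe5 x2=0xff x3=0xdb  N=1 Z=0
after  2: x0=0xfe x1=0xe5 x2=0xff x3=0xfd  N=1 Z=0
after  3: x0=0xfe x1=0xe5 x2=0xff x3=0xfd  N=1 Z=0
after  4: x0=0xfe x1=0xe5 x2=0xfb x3=0xfd  N=1 Z=0
-- IRQ taken; context saved, return-PC = 5 --

SAVED = 0xfb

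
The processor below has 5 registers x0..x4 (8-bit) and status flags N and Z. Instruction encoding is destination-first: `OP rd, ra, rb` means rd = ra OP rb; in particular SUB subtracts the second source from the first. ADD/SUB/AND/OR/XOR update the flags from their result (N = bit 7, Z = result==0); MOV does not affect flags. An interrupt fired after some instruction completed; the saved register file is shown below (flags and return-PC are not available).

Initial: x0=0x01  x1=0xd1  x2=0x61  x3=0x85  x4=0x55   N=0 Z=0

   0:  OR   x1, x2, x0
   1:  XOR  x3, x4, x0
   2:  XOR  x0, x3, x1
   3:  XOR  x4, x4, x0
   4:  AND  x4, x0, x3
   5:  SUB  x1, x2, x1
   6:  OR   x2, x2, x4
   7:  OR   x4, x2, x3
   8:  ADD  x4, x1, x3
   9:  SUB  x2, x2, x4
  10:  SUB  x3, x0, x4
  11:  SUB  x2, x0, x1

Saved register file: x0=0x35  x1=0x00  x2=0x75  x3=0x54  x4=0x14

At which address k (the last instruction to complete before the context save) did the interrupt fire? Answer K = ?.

K = 6

after  0: x0=0x01 x1=0x61 x2=0x61 x3=0x85 x4=0x55  N=0 Z=0
after  1: x0=0x01 x1=0x61 x2=0x61 x3=0x54 x4=0x55  N=0 Z=0
after  2: x0=0x35 x1=0x61 x2=0x61 x3=0x54 x4=0x55  N=0 Z=0
after  3: x0=0x35 x1=0x61 x2=0x61 x3=0x54 x4=0x60  N=0 Z=0
after  4: x0=0x35 x1=0x61 x2=0x61 x3=0x54 x4=0x14  N=0 Z=0
after  5: x0=0x35 x1=0x00 x2=0x61 x3=0x54 x4=0x14  N=0 Z=1
after  6: x0=0x35 x1=0x00 x2=0x75 x3=0x54 x4=0x14  N=0 Z=0
-- IRQ taken; context saved, return-PC = 7 --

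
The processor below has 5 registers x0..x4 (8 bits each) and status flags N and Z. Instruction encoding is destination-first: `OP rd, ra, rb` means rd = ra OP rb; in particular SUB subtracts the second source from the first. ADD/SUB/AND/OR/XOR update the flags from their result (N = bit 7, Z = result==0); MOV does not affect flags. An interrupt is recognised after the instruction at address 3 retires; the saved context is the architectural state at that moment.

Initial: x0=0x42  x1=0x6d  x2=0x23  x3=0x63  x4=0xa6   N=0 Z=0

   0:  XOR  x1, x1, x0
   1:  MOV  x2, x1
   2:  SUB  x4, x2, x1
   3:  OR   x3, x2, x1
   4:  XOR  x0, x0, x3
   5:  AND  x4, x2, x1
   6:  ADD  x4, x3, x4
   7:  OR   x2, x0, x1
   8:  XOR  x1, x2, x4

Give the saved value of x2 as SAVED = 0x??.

after  0: x0=0x42 x1=0x2f x2=0x23 x3=0x63 x4=0xa6  N=0 Z=0
after  1: x0=0x42 x1=0x2f x2=0x2f x3=0x63 x4=0xa6  N=0 Z=0
after  2: x0=0x42 x1=0x2f x2=0x2f x3=0x63 x4=0x00  N=0 Z=1
after  3: x0=0x42 x1=0x2f x2=0x2f x3=0x2f x4=0x00  N=0 Z=0
-- IRQ taken; context saved, return-PC = 4 --

SAVED = 0x2f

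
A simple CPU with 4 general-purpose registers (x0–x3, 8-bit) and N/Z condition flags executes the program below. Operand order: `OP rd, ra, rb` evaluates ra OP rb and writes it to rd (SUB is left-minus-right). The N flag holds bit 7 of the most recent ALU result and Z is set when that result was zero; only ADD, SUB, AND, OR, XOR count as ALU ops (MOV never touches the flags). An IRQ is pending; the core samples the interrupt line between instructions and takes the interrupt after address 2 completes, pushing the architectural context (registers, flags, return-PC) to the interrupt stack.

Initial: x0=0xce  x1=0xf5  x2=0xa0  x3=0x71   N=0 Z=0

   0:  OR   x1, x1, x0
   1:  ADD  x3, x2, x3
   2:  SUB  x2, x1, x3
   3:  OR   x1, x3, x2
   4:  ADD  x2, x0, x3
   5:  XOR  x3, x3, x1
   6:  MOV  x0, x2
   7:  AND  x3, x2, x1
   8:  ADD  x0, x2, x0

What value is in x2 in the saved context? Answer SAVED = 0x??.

SAVED = 0xee

after  0: x0=0xce x1=0xff x2=0xa0 x3=0x71  N=1 Z=0
after  1: x0=0xce x1=0xff x2=0xa0 x3=0x11  N=0 Z=0
after  2: x0=0xce x1=0xff x2=0xee x3=0x11  N=1 Z=0
-- IRQ taken; context saved, return-PC = 3 --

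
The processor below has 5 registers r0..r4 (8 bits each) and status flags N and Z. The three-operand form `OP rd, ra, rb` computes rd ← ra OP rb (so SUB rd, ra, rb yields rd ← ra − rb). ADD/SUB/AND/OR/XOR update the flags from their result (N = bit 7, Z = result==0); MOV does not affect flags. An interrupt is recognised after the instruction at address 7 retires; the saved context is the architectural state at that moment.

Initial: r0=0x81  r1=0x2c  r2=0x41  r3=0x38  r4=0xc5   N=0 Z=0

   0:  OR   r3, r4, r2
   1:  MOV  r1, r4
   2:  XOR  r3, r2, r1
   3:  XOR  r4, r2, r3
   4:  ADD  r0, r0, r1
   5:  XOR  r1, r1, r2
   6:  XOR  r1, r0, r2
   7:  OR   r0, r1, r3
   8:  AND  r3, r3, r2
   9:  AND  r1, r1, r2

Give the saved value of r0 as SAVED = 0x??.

after  0: r0=0x81 r1=0x2c r2=0x41 r3=0xc5 r4=0xc5  N=1 Z=0
after  1: r0=0x81 r1=0xc5 r2=0x41 r3=0xc5 r4=0xc5  N=1 Z=0
after  2: r0=0x81 r1=0xc5 r2=0x41 r3=0x84 r4=0xc5  N=1 Z=0
after  3: r0=0x81 r1=0xc5 r2=0x41 r3=0x84 r4=0xc5  N=1 Z=0
after  4: r0=0x46 r1=0xc5 r2=0x41 r3=0x84 r4=0xc5  N=0 Z=0
after  5: r0=0x46 r1=0x84 r2=0x41 r3=0x84 r4=0xc5  N=1 Z=0
after  6: r0=0x46 r1=0x07 r2=0x41 r3=0x84 r4=0xc5  N=0 Z=0
after  7: r0=0x87 r1=0x07 r2=0x41 r3=0x84 r4=0xc5  N=1 Z=0
-- IRQ taken; context saved, return-PC = 8 --

SAVED = 0x87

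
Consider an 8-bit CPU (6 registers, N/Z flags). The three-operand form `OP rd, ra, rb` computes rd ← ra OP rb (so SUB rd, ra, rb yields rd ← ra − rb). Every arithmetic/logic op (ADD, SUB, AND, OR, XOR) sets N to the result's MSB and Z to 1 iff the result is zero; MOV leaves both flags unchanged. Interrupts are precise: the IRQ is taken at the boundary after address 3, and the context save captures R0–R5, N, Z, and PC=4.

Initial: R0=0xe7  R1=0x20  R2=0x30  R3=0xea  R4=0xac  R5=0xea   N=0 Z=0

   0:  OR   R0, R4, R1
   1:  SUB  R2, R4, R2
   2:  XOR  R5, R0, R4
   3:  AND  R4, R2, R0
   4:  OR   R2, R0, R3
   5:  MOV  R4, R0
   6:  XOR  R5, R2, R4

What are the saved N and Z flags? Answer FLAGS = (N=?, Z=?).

after  0: R0=0xac R1=0x20 R2=0x30 R3=0xea R4=0xac R5=0xea  N=1 Z=0
after  1: R0=0xac R1=0x20 R2=0x7c R3=0xea R4=0xac R5=0xea  N=0 Z=0
after  2: R0=0xac R1=0x20 R2=0x7c R3=0xea R4=0xac R5=0x00  N=0 Z=1
after  3: R0=0xac R1=0x20 R2=0x7c R3=0xea R4=0x2c R5=0x00  N=0 Z=0
-- IRQ taken; context saved, return-PC = 4 --

FLAGS = (N=0, Z=0)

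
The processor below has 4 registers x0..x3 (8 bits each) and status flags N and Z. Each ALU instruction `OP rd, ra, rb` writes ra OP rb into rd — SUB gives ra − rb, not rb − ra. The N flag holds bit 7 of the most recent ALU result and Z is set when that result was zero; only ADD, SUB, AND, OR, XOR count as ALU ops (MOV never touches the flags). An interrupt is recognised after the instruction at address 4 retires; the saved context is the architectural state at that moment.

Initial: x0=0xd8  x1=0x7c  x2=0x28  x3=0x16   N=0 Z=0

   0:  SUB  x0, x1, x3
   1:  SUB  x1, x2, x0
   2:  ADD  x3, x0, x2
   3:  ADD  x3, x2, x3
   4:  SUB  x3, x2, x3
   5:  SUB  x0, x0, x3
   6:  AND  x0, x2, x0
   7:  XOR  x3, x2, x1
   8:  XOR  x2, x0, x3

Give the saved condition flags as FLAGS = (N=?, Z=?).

FLAGS = (N=0, Z=0)

after  0: x0=0x66 x1=0x7c x2=0x28 x3=0x16  N=0 Z=0
after  1: x0=0x66 x1=0xc2 x2=0x28 x3=0x16  N=1 Z=0
after  2: x0=0x66 x1=0xc2 x2=0x28 x3=0x8e  N=1 Z=0
after  3: x0=0x66 x1=0xc2 x2=0x28 x3=0xb6  N=1 Z=0
after  4: x0=0x66 x1=0xc2 x2=0x28 x3=0x72  N=0 Z=0
-- IRQ taken; context saved, return-PC = 5 --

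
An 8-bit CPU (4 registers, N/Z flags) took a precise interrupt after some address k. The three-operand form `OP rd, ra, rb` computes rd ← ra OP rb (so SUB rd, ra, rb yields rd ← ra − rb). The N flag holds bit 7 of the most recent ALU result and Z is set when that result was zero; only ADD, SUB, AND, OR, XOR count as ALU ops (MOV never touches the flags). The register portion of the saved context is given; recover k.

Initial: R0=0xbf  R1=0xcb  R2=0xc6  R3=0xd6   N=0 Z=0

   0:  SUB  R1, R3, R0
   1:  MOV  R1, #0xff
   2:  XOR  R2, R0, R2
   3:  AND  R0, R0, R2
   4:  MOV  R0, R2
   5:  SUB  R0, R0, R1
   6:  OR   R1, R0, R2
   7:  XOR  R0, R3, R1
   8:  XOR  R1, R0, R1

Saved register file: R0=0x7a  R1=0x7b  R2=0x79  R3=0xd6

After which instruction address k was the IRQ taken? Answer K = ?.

after  0: R0=0xbf R1=0x17 R2=0xc6 R3=0xd6  N=0 Z=0
after  1: R0=0xbf R1=0xff R2=0xc6 R3=0xd6  N=0 Z=0
after  2: R0=0xbf R1=0xff R2=0x79 R3=0xd6  N=0 Z=0
after  3: R0=0x39 R1=0xff R2=0x79 R3=0xd6  N=0 Z=0
after  4: R0=0x79 R1=0xff R2=0x79 R3=0xd6  N=0 Z=0
after  5: R0=0x7a R1=0xff R2=0x79 R3=0xd6  N=0 Z=0
after  6: R0=0x7a R1=0x7b R2=0x79 R3=0xd6  N=0 Z=0
-- IRQ taken; context saved, return-PC = 7 --

K = 6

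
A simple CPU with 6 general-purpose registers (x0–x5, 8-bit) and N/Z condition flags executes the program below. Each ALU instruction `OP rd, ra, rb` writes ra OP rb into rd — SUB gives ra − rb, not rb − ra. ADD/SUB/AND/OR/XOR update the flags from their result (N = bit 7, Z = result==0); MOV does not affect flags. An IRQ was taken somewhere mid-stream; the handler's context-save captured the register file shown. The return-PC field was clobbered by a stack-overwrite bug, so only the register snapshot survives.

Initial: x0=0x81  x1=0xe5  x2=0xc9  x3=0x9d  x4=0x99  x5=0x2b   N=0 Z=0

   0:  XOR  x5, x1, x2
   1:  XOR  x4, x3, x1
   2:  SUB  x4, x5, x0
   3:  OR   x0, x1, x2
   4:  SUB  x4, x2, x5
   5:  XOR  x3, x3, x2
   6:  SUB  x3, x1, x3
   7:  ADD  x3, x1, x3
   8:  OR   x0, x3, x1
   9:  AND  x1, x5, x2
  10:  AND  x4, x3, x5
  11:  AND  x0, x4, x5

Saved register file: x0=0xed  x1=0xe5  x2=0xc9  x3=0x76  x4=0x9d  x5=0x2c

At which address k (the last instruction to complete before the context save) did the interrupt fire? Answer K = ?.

after  0: x0=0x81 x1=0xe5 x2=0xc9 x3=0x9d x4=0x99 x5=0x2c  N=0 Z=0
after  1: x0=0x81 x1=0xe5 x2=0xc9 x3=0x9d x4=0x78 x5=0x2c  N=0 Z=0
after  2: x0=0x81 x1=0xe5 x2=0xc9 x3=0x9d x4=0xab x5=0x2c  N=1 Z=0
after  3: x0=0xed x1=0xe5 x2=0xc9 x3=0x9d x4=0xab x5=0x2c  N=1 Z=0
after  4: x0=0xed x1=0xe5 x2=0xc9 x3=0x9d x4=0x9d x5=0x2c  N=1 Z=0
after  5: x0=0xed x1=0xe5 x2=0xc9 x3=0x54 x4=0x9d x5=0x2c  N=0 Z=0
after  6: x0=0xed x1=0xe5 x2=0xc9 x3=0x91 x4=0x9d x5=0x2c  N=1 Z=0
after  7: x0=0xed x1=0xe5 x2=0xc9 x3=0x76 x4=0x9d x5=0x2c  N=0 Z=0
-- IRQ taken; context saved, return-PC = 8 --

K = 7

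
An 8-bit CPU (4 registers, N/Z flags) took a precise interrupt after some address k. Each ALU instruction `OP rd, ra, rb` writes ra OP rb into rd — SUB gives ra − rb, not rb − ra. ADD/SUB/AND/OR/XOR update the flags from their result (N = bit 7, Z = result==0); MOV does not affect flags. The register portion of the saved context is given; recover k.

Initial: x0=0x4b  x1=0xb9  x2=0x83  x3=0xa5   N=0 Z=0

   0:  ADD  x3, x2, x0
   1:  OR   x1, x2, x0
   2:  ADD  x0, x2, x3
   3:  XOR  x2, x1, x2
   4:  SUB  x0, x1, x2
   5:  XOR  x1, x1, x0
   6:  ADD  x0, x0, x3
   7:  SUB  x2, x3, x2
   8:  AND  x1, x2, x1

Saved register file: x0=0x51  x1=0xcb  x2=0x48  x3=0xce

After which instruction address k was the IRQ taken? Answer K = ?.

after  0: x0=0x4b x1=0xb9 x2=0x83 x3=0xce  N=1 Z=0
after  1: x0=0x4b x1=0xcb x2=0x83 x3=0xce  N=1 Z=0
after  2: x0=0x51 x1=0xcb x2=0x83 x3=0xce  N=0 Z=0
after  3: x0=0x51 x1=0xcb x2=0x48 x3=0xce  N=0 Z=0
-- IRQ taken; context saved, return-PC = 4 --

K = 3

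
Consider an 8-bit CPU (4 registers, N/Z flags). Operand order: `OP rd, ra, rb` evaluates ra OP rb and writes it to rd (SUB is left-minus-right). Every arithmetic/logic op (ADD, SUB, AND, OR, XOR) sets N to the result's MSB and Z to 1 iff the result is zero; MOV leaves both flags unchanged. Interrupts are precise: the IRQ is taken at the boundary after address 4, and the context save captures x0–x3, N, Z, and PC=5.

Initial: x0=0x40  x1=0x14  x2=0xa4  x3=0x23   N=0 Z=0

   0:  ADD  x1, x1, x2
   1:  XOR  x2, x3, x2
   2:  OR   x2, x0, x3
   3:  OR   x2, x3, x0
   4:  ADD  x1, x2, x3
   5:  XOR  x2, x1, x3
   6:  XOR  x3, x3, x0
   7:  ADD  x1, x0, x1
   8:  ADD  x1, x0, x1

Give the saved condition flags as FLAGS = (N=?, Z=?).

FLAGS = (N=1, Z=0)

after  0: x0=0x40 x1=0xb8 x2=0xa4 x3=0x23  N=1 Z=0
after  1: x0=0x40 x1=0xb8 x2=0x87 x3=0x23  N=1 Z=0
after  2: x0=0x40 x1=0xb8 x2=0x63 x3=0x23  N=0 Z=0
after  3: x0=0x40 x1=0xb8 x2=0x63 x3=0x23  N=0 Z=0
after  4: x0=0x40 x1=0x86 x2=0x63 x3=0x23  N=1 Z=0
-- IRQ taken; context saved, return-PC = 5 --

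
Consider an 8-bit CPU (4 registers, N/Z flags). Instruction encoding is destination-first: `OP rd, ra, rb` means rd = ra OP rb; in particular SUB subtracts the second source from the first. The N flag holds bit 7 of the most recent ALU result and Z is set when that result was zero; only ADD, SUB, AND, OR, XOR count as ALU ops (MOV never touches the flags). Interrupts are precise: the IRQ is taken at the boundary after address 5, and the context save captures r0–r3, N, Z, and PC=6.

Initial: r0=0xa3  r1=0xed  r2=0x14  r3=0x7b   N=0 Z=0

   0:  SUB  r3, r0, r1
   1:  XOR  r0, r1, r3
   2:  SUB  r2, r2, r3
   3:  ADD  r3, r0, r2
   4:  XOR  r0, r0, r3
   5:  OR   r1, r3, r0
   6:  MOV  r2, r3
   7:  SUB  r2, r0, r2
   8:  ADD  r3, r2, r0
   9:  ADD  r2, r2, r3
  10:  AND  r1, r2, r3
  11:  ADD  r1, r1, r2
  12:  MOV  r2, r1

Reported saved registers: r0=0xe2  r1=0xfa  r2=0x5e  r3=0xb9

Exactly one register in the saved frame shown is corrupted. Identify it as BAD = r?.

after  0: r0=0xa3 r1=0xed r2=0x14 r3=0xb6  N=1 Z=0
after  1: r0=0x5b r1=0xed r2=0x14 r3=0xb6  N=0 Z=0
after  2: r0=0x5b r1=0xed r2=0x5e r3=0xb6  N=0 Z=0
after  3: r0=0x5b r1=0xed r2=0x5e r3=0xb9  N=1 Z=0
after  4: r0=0xe2 r1=0xed r2=0x5e r3=0xb9  N=1 Z=0
after  5: r0=0xe2 r1=0xfb r2=0x5e r3=0xb9  N=1 Z=0
-- IRQ taken; context saved, return-PC = 6 --
mismatch: r1: reported 0xfa vs actual 0xfb

BAD = r1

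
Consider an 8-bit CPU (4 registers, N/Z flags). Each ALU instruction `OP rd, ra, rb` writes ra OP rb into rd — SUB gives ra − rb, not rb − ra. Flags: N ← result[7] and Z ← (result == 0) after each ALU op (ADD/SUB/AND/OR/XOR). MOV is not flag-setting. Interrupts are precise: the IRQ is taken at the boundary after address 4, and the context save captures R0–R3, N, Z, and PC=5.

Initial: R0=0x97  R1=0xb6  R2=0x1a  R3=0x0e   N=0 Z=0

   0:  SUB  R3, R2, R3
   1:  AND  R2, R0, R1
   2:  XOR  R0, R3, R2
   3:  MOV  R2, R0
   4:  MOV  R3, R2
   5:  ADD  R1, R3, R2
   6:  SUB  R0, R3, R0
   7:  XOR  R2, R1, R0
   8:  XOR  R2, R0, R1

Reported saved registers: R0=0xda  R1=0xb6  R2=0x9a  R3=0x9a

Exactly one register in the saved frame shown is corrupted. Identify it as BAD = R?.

after  0: R0=0x97 R1=0xb6 R2=0x1a R3=0x0c  N=0 Z=0
after  1: R0=0x97 R1=0xb6 R2=0x96 R3=0x0c  N=1 Z=0
after  2: R0=0x9a R1=0xb6 R2=0x96 R3=0x0c  N=1 Z=0
after  3: R0=0x9a R1=0xb6 R2=0x9a R3=0x0c  N=1 Z=0
after  4: R0=0x9a R1=0xb6 R2=0x9a R3=0x9a  N=1 Z=0
-- IRQ taken; context saved, return-PC = 5 --
mismatch: R0: reported 0xda vs actual 0x9a

BAD = R0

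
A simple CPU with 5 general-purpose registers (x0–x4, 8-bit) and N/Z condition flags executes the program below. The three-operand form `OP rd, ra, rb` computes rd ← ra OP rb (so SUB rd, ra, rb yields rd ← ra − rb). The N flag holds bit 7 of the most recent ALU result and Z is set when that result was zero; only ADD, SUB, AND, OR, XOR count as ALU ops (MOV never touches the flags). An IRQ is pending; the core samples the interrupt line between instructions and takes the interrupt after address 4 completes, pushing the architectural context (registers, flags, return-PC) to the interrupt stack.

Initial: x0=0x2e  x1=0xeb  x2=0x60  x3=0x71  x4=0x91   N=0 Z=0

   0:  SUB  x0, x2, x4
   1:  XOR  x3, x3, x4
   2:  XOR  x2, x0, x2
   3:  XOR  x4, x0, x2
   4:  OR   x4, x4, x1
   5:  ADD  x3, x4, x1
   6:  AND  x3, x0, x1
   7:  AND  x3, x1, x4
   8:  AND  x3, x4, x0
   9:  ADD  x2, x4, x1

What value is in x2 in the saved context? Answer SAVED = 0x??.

after  0: x0=0xcf x1=0xeb x2=0x60 x3=0x71 x4=0x91  N=1 Z=0
after  1: x0=0xcf x1=0xeb x2=0x60 x3=0xe0 x4=0x91  N=1 Z=0
after  2: x0=0xcf x1=0xeb x2=0xaf x3=0xe0 x4=0x91  N=1 Z=0
after  3: x0=0xcf x1=0xeb x2=0xaf x3=0xe0 x4=0x60  N=0 Z=0
after  4: x0=0xcf x1=0xeb x2=0xaf x3=0xe0 x4=0xeb  N=1 Z=0
-- IRQ taken; context saved, return-PC = 5 --

SAVED = 0xaf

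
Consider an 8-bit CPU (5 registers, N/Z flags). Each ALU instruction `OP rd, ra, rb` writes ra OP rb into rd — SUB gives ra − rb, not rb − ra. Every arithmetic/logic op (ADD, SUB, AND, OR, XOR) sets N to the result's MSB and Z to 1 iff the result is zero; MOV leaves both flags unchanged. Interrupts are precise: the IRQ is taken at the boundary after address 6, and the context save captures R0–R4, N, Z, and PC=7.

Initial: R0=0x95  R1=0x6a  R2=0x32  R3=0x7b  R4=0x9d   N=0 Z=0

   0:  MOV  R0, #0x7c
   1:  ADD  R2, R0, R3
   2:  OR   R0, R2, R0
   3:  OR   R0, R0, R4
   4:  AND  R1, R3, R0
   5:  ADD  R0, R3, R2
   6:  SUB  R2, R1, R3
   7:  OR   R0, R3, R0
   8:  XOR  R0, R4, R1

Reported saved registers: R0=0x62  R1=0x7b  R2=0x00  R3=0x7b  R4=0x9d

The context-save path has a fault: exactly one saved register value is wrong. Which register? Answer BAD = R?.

after  0: R0=0x7c R1=0x6a R2=0x32 R3=0x7b R4=0x9d  N=0 Z=0
after  1: R0=0x7c R1=0x6a R2=0xf7 R3=0x7b R4=0x9d  N=1 Z=0
after  2: R0=0xff R1=0x6a R2=0xf7 R3=0x7b R4=0x9d  N=1 Z=0
after  3: R0=0xff R1=0x6a R2=0xf7 R3=0x7b R4=0x9d  N=1 Z=0
after  4: R0=0xff R1=0x7b R2=0xf7 R3=0x7b R4=0x9d  N=0 Z=0
after  5: R0=0x72 R1=0x7b R2=0xf7 R3=0x7b R4=0x9d  N=0 Z=0
after  6: R0=0x72 R1=0x7b R2=0x00 R3=0x7b R4=0x9d  N=0 Z=1
-- IRQ taken; context saved, return-PC = 7 --
mismatch: R0: reported 0x62 vs actual 0x72

BAD = R0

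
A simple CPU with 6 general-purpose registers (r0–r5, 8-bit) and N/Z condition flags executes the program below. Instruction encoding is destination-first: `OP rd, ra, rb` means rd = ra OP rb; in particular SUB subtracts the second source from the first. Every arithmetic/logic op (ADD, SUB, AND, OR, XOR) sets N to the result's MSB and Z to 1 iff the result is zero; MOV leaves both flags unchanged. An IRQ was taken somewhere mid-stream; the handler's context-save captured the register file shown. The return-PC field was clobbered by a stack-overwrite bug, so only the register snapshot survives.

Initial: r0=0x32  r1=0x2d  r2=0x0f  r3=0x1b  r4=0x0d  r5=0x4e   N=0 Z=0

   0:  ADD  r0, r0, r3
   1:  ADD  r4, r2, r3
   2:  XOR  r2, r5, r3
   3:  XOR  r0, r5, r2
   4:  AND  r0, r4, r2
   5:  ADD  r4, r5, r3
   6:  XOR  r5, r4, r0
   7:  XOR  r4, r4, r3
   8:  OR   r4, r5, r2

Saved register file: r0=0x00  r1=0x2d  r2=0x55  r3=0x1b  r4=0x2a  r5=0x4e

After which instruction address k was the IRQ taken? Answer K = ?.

after  0: r0=0x4d r1=0x2d r2=0x0f r3=0x1b r4=0x0d r5=0x4e  N=0 Z=0
after  1: r0=0x4d r1=0x2d r2=0x0f r3=0x1b r4=0x2a r5=0x4e  N=0 Z=0
after  2: r0=0x4d r1=0x2d r2=0x55 r3=0x1b r4=0x2a r5=0x4e  N=0 Z=0
after  3: r0=0x1b r1=0x2d r2=0x55 r3=0x1b r4=0x2a r5=0x4e  N=0 Z=0
after  4: r0=0x00 r1=0x2d r2=0x55 r3=0x1b r4=0x2a r5=0x4e  N=0 Z=1
-- IRQ taken; context saved, return-PC = 5 --

K = 4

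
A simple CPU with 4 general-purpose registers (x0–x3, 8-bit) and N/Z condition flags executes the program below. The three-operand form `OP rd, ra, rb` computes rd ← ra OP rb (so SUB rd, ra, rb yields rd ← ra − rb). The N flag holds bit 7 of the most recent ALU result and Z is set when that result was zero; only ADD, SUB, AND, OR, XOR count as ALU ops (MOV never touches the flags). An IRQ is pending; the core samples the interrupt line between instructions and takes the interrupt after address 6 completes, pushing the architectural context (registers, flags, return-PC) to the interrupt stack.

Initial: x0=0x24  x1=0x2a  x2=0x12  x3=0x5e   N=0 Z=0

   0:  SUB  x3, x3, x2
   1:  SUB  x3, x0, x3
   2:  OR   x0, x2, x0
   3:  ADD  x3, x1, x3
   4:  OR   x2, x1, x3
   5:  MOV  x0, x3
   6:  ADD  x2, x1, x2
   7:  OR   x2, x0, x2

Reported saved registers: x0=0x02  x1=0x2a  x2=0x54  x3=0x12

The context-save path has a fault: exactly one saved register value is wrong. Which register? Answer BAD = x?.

after  0: x0=0x24 x1=0x2a x2=0x12 x3=0x4c  N=0 Z=0
after  1: x0=0x24 x1=0x2a x2=0x12 x3=0xd8  N=1 Z=0
after  2: x0=0x36 x1=0x2a x2=0x12 x3=0xd8  N=0 Z=0
after  3: x0=0x36 x1=0x2a x2=0x12 x3=0x02  N=0 Z=0
after  4: x0=0x36 x1=0x2a x2=0x2a x3=0x02  N=0 Z=0
after  5: x0=0x02 x1=0x2a x2=0x2a x3=0x02  N=0 Z=0
after  6: x0=0x02 x1=0x2a x2=0x54 x3=0x02  N=0 Z=0
-- IRQ taken; context saved, return-PC = 7 --
mismatch: x3: reported 0x12 vs actual 0x02

BAD = x3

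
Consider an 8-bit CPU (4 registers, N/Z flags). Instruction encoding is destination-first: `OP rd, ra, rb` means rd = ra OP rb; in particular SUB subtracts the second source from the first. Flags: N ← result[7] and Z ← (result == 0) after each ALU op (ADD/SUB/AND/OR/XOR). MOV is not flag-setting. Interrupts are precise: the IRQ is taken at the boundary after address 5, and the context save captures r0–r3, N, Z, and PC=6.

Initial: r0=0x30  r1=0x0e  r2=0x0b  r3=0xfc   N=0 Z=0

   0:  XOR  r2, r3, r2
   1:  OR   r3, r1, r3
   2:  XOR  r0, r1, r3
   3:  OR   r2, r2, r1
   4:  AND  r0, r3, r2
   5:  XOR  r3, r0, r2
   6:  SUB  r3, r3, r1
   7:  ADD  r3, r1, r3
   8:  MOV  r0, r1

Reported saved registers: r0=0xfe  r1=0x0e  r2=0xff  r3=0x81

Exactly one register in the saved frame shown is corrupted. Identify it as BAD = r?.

after  0: r0=0x30 r1=0x0e r2=0xf7 r3=0xfc  N=1 Z=0
after  1: r0=0x30 r1=0x0e r2=0xf7 r3=0xfe  N=1 Z=0
after  2: r0=0xf0 r1=0x0e r2=0xf7 r3=0xfe  N=1 Z=0
after  3: r0=0xf0 r1=0x0e r2=0xff r3=0xfe  N=1 Z=0
after  4: r0=0xfe r1=0x0e r2=0xff r3=0xfe  N=1 Z=0
after  5: r0=0xfe r1=0x0e r2=0xff r3=0x01  N=0 Z=0
-- IRQ taken; context saved, return-PC = 6 --
mismatch: r3: reported 0x81 vs actual 0x01

BAD = r3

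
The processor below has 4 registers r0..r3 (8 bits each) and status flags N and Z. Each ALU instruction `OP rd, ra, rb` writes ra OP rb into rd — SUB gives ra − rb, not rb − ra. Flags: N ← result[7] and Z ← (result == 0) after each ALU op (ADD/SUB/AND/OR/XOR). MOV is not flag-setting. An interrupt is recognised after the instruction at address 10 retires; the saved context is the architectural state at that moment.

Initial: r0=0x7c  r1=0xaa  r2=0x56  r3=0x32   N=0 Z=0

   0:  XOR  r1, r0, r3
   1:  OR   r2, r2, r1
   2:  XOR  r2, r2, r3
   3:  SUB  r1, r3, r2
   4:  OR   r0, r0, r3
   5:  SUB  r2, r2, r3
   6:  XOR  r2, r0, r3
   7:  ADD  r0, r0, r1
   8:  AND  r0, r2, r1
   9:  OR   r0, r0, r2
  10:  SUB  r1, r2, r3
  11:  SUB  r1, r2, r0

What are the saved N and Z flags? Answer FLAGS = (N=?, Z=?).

after  0: r0=0x7c r1=0x4e r2=0x56 r3=0x32  N=0 Z=0
after  1: r0=0x7c r1=0x4e r2=0x5e r3=0x32  N=0 Z=0
after  2: r0=0x7c r1=0x4e r2=0x6c r3=0x32  N=0 Z=0
after  3: r0=0x7c r1=0xc6 r2=0x6c r3=0x32  N=1 Z=0
after  4: r0=0x7e r1=0xc6 r2=0x6c r3=0x32  N=0 Z=0
after  5: r0=0x7e r1=0xc6 r2=0x3a r3=0x32  N=0 Z=0
after  6: r0=0x7e r1=0xc6 r2=0x4c r3=0x32  N=0 Z=0
after  7: r0=0x44 r1=0xc6 r2=0x4c r3=0x32  N=0 Z=0
after  8: r0=0x44 r1=0xc6 r2=0x4c r3=0x32  N=0 Z=0
after  9: r0=0x4c r1=0xc6 r2=0x4c r3=0x32  N=0 Z=0
after 10: r0=0x4c r1=0x1a r2=0x4c r3=0x32  N=0 Z=0
-- IRQ taken; context saved, return-PC = 11 --

FLAGS = (N=0, Z=0)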